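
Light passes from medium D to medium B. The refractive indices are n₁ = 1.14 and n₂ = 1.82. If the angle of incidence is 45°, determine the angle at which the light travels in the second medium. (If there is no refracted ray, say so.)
sin θ₂ = (n₁/n₂)·sin θ₁ = 0.4429 → θ₂ = 26.29°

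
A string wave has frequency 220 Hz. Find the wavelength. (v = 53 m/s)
λ = v/f = 0.2409 m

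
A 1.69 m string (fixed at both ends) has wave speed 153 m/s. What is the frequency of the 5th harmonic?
fₙ = nv/(2L) = 226.3 Hz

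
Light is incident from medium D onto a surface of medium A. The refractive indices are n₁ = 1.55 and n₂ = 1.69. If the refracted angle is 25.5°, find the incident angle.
sin θ₁ = (n₂/n₁)·sin θ₂ → θ₁ = 28°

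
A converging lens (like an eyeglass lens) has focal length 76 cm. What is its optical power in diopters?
P = 1/f = 1.316 D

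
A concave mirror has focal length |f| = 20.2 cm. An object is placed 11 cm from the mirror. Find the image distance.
f = +20.2 cm (concave); 1/di = 1/f − 1/do → di = -24.15 cm (virtual image, behind mirror)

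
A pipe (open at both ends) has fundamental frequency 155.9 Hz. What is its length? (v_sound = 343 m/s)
L = v/(2f₁) = 1.1 m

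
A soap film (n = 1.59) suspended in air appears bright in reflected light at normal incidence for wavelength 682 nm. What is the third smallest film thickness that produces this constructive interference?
2nt = (m − ½)λ with m = 3 → t = (m − ½)λ/(2n) = 536.2 nm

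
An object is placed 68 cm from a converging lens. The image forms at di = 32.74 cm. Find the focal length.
1/f = 1/do + 1/di → f = 22.1 cm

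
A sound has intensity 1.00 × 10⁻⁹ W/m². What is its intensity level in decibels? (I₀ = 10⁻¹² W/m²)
β = 10·log₁₀(I/I₀) = 30 dB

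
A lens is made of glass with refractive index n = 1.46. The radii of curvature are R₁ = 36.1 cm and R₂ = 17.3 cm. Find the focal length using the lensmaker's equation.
1/f = (n − 1)(1/R₁ − 1/R₂) → f = -72.22 cm (diverging lens)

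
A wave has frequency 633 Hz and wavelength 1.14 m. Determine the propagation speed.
v = fλ = 721.6 m/s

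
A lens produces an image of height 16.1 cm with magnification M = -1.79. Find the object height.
ho = |hi|/|M| = 8.994 cm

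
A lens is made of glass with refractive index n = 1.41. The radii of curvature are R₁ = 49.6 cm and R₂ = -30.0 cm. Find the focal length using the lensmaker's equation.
1/f = (n − 1)(1/R₁ − 1/R₂) → f = 45.59 cm (converging lens)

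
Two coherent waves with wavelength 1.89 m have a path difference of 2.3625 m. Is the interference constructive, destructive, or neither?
neither (partial) — path difference = 1.25λ, neither a whole number of wavelengths nor an odd multiple of λ/2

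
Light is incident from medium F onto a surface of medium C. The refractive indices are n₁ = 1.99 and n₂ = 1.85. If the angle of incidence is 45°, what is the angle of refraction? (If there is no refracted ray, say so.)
sin θ₂ = (n₁/n₂)·sin θ₁ = 0.7606 → θ₂ = 49.52°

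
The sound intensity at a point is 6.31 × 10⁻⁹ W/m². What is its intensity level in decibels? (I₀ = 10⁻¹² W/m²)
β = 10·log₁₀(I/I₀) = 38 dB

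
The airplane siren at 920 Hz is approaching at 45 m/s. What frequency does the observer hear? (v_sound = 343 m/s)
f_obs = f·v/(v − v_s) = 1059 Hz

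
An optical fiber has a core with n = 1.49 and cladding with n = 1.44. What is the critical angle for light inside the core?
θc = arcsin(n_cladding/n_core) = 75.11°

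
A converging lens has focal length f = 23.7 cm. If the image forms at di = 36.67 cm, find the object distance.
1/do = 1/f − 1/di → do = 67.01 cm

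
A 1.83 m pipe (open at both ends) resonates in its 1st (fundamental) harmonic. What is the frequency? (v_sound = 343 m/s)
fₙ = nv/(2L) = 93.72 Hz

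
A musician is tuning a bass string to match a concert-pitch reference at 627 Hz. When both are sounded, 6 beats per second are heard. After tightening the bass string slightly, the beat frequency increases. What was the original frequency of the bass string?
633 Hz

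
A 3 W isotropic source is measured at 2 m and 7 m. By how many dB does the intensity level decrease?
Δβ = 20·log₁₀(r₂/r₁) = 10.88 dB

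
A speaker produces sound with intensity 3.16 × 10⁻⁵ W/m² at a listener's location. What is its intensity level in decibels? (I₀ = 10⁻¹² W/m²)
β = 10·log₁₀(I/I₀) = 75 dB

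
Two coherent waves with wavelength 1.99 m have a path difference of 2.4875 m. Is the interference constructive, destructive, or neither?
neither (partial) — path difference = 1.25λ, neither a whole number of wavelengths nor an odd multiple of λ/2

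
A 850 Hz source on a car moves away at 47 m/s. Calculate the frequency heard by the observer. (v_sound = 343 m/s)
f_obs = f·v/(v + v_s) = 747.6 Hz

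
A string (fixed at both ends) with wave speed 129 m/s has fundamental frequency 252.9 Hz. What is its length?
L = v/(2f₁) = 0.255 m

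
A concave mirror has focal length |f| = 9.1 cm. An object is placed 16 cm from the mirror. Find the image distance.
f = +9.1 cm (concave); 1/di = 1/f − 1/do → di = 21.1 cm (real image, in front of mirror)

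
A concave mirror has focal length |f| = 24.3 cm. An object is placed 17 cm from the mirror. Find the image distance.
f = +24.3 cm (concave); 1/di = 1/f − 1/do → di = -56.59 cm (virtual image, behind mirror)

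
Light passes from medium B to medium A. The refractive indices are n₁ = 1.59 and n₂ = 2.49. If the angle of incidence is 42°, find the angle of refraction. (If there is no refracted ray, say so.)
sin θ₂ = (n₁/n₂)·sin θ₁ = 0.4273 → θ₂ = 25.29°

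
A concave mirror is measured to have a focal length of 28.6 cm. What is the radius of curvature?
R = 2|f| = 57.2 cm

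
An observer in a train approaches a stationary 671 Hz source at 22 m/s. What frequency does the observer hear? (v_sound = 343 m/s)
f_obs = f·(v + v_o)/v = 714 Hz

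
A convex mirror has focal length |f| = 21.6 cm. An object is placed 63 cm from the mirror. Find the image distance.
f = −21.6 cm (convex); 1/di = 1/f − 1/do → di = -16.09 cm (virtual image, behind mirror)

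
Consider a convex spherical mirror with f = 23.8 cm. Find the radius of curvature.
R = 2|f| = 47.6 cm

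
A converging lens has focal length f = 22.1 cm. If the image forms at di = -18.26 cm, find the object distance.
1/do = 1/f − 1/di → do = 9.999 cm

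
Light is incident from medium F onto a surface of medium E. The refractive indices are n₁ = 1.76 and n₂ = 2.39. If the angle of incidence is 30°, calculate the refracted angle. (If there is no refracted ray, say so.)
sin θ₂ = (n₁/n₂)·sin θ₁ = 0.3682 → θ₂ = 21.6°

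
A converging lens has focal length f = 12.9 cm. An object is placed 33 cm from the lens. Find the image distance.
1/di = 1/f − 1/do → di = 21.18 cm (real image)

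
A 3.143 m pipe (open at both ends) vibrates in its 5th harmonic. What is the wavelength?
λₙ = 2L/n = 1.257 m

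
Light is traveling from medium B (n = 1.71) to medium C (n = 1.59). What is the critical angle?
θc = arcsin(n₂/n₁) = 68.41°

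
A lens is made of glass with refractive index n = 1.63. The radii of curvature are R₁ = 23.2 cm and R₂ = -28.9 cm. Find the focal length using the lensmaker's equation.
1/f = (n − 1)(1/R₁ − 1/R₂) → f = 20.43 cm (converging lens)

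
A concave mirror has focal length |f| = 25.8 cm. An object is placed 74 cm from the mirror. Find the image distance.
f = +25.8 cm (concave); 1/di = 1/f − 1/do → di = 39.61 cm (real image, in front of mirror)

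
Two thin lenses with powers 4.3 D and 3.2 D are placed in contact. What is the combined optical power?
P_total = P₁ + P₂ = 7.5 D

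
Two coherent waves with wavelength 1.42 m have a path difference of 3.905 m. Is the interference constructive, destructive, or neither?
neither (partial) — path difference = 2.75λ, neither a whole number of wavelengths nor an odd multiple of λ/2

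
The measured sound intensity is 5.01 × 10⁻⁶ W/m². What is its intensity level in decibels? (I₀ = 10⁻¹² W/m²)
β = 10·log₁₀(I/I₀) = 67 dB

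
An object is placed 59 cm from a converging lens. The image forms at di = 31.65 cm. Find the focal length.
1/f = 1/do + 1/di → f = 20.6 cm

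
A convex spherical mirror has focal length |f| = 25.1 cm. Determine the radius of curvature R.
R = 2|f| = 50.2 cm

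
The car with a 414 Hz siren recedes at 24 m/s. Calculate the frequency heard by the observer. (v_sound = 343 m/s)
f_obs = f·v/(v + v_s) = 386.9 Hz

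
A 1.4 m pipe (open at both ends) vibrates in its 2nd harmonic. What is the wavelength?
λₙ = 2L/n = 1.4 m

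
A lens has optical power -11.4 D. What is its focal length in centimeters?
f = 1/P = -8.772 cm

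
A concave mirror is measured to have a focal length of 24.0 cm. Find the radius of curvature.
R = 2|f| = 48 cm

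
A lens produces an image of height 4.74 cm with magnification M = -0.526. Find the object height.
ho = |hi|/|M| = 9.011 cm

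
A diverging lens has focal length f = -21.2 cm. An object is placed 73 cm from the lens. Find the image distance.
1/di = 1/f − 1/do → di = -16.43 cm (virtual image)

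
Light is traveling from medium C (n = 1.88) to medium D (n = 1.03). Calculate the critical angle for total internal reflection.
θc = arcsin(n₂/n₁) = 33.22°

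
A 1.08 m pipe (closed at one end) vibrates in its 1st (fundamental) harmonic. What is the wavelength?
λₙ = 4L/n = 4.32 m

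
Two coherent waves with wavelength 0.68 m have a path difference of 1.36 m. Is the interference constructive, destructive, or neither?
constructive — path difference = 2λ, a whole number of wavelengths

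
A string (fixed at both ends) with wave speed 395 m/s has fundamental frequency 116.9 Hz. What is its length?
L = v/(2f₁) = 1.689 m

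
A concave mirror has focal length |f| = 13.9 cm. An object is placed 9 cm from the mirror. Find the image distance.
f = +13.9 cm (concave); 1/di = 1/f − 1/do → di = -25.53 cm (virtual image, behind mirror)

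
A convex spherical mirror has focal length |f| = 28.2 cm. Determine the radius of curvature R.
R = 2|f| = 56.4 cm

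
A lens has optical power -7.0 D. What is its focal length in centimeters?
f = 1/P = -14.29 cm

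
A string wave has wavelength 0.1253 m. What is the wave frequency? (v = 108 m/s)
f = v/λ = 861.9 Hz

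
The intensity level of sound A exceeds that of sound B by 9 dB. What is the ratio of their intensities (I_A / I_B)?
I_A/I_B = 10^(Δβ/10) = 7.943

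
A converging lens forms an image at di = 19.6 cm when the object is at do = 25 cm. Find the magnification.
M = −di/do = -0.784 (inverted image)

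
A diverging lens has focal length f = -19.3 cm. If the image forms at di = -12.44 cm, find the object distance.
1/do = 1/f − 1/di → do = 35 cm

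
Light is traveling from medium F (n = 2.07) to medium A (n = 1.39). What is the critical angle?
θc = arcsin(n₂/n₁) = 42.18°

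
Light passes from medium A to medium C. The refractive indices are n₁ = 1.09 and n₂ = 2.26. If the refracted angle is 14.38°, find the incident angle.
sin θ₁ = (n₂/n₁)·sin θ₂ → θ₁ = 30.99°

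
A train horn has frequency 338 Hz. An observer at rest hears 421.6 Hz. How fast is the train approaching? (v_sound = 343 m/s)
v_s = v·(1 − f/f_obs) = 68.01 m/s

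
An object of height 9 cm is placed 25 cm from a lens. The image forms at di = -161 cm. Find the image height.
hi = (-di/do) × ho = 57.96 cm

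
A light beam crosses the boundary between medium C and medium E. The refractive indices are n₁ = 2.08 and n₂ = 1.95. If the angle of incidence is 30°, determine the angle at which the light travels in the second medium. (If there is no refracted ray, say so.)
sin θ₂ = (n₁/n₂)·sin θ₁ = 0.5333 → θ₂ = 32.23°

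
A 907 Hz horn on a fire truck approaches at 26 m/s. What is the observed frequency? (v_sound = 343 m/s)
f_obs = f·v/(v − v_s) = 981.4 Hz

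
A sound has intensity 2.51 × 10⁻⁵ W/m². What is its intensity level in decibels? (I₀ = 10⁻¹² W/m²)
β = 10·log₁₀(I/I₀) = 74 dB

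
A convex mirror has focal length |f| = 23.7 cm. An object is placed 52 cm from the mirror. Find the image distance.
f = −23.7 cm (convex); 1/di = 1/f − 1/do → di = -16.28 cm (virtual image, behind mirror)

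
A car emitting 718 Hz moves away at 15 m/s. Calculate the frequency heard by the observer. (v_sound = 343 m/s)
f_obs = f·v/(v + v_s) = 687.9 Hz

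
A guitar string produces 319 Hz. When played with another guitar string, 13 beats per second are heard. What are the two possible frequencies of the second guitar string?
f₂ = 319 ± 13 Hz → 332 Hz or 306 Hz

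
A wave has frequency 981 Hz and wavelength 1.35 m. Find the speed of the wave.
v = fλ = 1324 m/s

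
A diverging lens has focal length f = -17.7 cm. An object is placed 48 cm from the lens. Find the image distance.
1/di = 1/f − 1/do → di = -12.93 cm (virtual image)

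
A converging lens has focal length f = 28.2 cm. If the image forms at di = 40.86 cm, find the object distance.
1/do = 1/f − 1/di → do = 91.02 cm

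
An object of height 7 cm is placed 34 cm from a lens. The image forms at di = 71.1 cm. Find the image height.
hi = (-di/do) × ho = -14.64 cm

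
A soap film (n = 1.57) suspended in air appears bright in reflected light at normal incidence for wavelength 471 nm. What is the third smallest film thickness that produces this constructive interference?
2nt = (m − ½)λ with m = 3 → t = (m − ½)λ/(2n) = 375 nm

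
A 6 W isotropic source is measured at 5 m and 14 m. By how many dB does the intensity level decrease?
Δβ = 20·log₁₀(r₂/r₁) = 8.943 dB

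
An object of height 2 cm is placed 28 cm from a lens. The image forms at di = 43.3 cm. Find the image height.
hi = (-di/do) × ho = -3.093 cm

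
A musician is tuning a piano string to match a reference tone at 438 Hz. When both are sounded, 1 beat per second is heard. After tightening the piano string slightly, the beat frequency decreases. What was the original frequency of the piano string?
437 Hz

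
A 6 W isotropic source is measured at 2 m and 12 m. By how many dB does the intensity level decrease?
Δβ = 20·log₁₀(r₂/r₁) = 15.56 dB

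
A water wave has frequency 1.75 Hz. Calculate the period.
T = 1/f = 0.5714 s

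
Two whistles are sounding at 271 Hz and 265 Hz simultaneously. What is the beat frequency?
6 Hz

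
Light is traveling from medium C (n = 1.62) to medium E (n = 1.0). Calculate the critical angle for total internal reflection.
θc = arcsin(n₂/n₁) = 38.12°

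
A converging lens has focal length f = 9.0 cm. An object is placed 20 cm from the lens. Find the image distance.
1/di = 1/f − 1/do → di = 16.36 cm (real image)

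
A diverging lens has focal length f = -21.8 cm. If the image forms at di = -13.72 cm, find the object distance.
1/do = 1/f − 1/di → do = 37.02 cm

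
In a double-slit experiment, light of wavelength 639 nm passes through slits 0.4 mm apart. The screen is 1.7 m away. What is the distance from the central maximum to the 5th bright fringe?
y = mλL/d = 13.58 mm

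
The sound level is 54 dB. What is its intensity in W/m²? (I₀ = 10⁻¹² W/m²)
I = I₀·10^(β/10) = 2.51 × 10⁻⁷ W/m²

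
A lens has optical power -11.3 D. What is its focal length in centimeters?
f = 1/P = -8.85 cm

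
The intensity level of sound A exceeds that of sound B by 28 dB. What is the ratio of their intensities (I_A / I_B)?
I_A/I_B = 10^(Δβ/10) = 631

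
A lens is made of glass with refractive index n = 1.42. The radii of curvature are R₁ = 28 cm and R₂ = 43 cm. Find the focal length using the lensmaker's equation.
1/f = (n − 1)(1/R₁ − 1/R₂) → f = 191.1 cm (converging lens)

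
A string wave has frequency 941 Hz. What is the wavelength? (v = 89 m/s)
λ = v/f = 0.09458 m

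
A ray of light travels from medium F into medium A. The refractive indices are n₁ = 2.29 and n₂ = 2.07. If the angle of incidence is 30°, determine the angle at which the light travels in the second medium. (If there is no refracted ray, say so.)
sin θ₂ = (n₁/n₂)·sin θ₁ = 0.5531 → θ₂ = 33.58°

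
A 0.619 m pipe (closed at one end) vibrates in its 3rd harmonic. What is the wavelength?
λₙ = 4L/n = 0.8253 m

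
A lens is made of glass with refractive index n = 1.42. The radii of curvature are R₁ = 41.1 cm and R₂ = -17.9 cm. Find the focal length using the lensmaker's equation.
1/f = (n − 1)(1/R₁ − 1/R₂) → f = 29.69 cm (converging lens)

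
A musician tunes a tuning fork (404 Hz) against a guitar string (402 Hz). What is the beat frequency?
2 Hz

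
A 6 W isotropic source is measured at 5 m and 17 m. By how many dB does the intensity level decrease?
Δβ = 20·log₁₀(r₂/r₁) = 10.63 dB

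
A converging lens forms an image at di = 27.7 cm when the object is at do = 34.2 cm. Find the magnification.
M = −di/do = -0.8099 (inverted image)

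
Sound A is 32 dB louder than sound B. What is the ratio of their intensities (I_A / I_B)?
I_A/I_B = 10^(Δβ/10) = 1585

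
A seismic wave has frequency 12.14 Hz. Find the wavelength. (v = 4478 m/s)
λ = v/f = 368.9 m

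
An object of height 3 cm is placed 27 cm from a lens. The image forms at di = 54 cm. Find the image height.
hi = (-di/do) × ho = -6 cm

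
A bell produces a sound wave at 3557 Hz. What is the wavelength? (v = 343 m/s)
λ = v/f = 0.09643 m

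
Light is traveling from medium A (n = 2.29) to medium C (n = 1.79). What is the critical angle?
θc = arcsin(n₂/n₁) = 51.41°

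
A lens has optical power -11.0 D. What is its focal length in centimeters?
f = 1/P = -9.091 cm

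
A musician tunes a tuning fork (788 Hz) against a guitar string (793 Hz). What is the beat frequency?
5 Hz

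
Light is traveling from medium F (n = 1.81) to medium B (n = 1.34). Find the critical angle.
θc = arcsin(n₂/n₁) = 47.76°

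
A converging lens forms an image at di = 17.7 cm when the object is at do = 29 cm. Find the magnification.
M = −di/do = -0.6103 (inverted image)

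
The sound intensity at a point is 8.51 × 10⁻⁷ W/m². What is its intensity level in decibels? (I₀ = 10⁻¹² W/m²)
β = 10·log₁₀(I/I₀) = 59.3 dB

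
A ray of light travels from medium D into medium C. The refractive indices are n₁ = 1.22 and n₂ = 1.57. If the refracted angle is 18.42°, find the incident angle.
sin θ₁ = (n₂/n₁)·sin θ₂ → θ₁ = 23.99°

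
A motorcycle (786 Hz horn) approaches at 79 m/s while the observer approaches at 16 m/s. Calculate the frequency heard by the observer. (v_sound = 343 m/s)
f_obs = f·(v + v_o)/(v − v_s) = 1069 Hz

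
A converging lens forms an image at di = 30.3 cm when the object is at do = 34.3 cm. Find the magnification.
M = −di/do = -0.8834 (inverted image)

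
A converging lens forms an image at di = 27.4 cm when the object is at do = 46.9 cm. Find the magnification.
M = −di/do = -0.5842 (inverted image)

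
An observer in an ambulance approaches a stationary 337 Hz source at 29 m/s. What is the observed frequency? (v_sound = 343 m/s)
f_obs = f·(v + v_o)/v = 365.5 Hz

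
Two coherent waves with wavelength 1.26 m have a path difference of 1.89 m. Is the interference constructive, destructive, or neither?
destructive — path difference = 1.5λ, an odd multiple of λ/2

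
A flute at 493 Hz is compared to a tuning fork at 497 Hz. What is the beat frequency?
4 Hz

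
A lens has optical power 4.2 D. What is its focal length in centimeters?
f = 1/P = 23.81 cm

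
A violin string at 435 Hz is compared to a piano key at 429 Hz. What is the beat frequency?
6 Hz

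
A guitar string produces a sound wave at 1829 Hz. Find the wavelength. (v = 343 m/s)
λ = v/f = 0.1875 m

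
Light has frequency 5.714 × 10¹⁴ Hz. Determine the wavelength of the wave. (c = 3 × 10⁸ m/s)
λ = c/f = 525 nm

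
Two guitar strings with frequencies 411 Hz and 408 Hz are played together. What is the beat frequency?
3 Hz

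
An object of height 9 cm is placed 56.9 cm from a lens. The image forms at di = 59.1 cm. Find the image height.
hi = (-di/do) × ho = -9.348 cm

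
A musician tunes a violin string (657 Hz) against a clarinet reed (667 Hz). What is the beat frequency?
10 Hz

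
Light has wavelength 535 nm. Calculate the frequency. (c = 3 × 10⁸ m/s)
f = c/λ = 5.607 × 10¹⁴ Hz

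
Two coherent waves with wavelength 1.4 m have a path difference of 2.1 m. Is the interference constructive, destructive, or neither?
destructive — path difference = 1.5λ, an odd multiple of λ/2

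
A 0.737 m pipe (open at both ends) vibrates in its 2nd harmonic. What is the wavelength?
λₙ = 2L/n = 0.737 m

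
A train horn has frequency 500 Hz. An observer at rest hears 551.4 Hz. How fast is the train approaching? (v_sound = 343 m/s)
v_s = v·(1 − f/f_obs) = 31.97 m/s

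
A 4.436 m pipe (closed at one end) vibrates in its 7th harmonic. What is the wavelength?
λₙ = 4L/n = 2.535 m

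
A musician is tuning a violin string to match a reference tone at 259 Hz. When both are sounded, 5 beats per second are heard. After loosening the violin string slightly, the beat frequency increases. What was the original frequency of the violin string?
254 Hz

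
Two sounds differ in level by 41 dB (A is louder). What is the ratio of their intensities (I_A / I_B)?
I_A/I_B = 10^(Δβ/10) = 12590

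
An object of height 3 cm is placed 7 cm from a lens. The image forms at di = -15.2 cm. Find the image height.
hi = (-di/do) × ho = 6.514 cm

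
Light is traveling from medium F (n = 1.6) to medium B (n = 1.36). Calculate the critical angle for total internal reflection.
θc = arcsin(n₂/n₁) = 58.21°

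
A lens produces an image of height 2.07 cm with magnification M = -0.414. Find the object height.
ho = |hi|/|M| = 5 cm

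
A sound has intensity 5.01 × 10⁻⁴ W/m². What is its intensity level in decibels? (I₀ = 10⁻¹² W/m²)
β = 10·log₁₀(I/I₀) = 87 dB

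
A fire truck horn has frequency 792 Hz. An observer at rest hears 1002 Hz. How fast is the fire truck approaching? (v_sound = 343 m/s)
v_s = v·(1 − f/f_obs) = 71.89 m/s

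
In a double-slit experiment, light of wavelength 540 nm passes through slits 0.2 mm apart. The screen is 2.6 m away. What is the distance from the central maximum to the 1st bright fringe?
y = mλL/d = 7.02 mm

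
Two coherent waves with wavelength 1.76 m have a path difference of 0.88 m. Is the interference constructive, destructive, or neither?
destructive — path difference = 0.5λ, an odd multiple of λ/2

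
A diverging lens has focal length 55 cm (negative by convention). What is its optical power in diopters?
P = 1/f = -1.818 D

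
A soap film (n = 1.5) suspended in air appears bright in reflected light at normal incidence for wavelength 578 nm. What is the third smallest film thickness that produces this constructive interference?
2nt = (m − ½)λ with m = 3 → t = (m − ½)λ/(2n) = 481.7 nm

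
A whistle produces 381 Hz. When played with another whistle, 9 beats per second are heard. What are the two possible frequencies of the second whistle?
f₂ = 381 ± 9 Hz → 390 Hz or 372 Hz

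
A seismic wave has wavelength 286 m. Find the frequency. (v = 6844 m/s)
f = v/λ = 23.93 Hz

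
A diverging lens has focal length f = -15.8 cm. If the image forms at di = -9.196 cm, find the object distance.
1/do = 1/f − 1/di → do = 22 cm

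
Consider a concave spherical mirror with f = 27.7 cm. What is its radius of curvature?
R = 2|f| = 55.4 cm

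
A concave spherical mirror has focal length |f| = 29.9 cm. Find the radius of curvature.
R = 2|f| = 59.8 cm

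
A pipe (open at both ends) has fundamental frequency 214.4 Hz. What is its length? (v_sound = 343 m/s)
L = v/(2f₁) = 0.7999 m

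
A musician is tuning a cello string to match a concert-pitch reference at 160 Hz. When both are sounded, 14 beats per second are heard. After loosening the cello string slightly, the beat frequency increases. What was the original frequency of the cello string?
146 Hz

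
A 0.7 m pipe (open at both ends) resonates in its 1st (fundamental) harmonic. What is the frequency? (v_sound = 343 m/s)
fₙ = nv/(2L) = 245 Hz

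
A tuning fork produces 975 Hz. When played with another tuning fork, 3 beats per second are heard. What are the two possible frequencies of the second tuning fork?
f₂ = 975 ± 3 Hz → 978 Hz or 972 Hz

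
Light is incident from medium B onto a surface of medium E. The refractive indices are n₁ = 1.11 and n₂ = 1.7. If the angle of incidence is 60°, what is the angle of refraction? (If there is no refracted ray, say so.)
sin θ₂ = (n₁/n₂)·sin θ₁ = 0.5655 → θ₂ = 34.43°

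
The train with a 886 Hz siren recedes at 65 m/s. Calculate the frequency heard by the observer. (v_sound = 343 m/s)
f_obs = f·v/(v + v_s) = 744.8 Hz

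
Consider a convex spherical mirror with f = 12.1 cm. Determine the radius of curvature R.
R = 2|f| = 24.2 cm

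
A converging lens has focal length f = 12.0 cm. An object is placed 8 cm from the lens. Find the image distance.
1/di = 1/f − 1/do → di = -24 cm (virtual image)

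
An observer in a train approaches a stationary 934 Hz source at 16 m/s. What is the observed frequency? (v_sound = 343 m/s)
f_obs = f·(v + v_o)/v = 977.6 Hz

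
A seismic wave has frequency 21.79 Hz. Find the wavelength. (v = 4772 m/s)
λ = v/f = 219 m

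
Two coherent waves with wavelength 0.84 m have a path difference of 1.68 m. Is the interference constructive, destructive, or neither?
constructive — path difference = 2λ, a whole number of wavelengths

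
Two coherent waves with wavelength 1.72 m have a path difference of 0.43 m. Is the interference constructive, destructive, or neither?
neither (partial) — path difference = 0.25λ, neither a whole number of wavelengths nor an odd multiple of λ/2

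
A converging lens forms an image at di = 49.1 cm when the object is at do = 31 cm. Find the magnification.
M = −di/do = -1.584 (inverted image)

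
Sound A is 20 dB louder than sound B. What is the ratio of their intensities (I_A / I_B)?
I_A/I_B = 10^(Δβ/10) = 100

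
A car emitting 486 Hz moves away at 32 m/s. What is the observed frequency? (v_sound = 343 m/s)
f_obs = f·v/(v + v_s) = 444.5 Hz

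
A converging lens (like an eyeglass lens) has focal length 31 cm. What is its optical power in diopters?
P = 1/f = 3.226 D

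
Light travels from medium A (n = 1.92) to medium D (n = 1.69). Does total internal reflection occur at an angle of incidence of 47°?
θc = arcsin(n₂/n₁) = 61.67°; 47° < θc, so no — the ray refracts.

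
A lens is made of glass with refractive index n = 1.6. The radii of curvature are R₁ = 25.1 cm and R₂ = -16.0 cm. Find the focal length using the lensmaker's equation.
1/f = (n − 1)(1/R₁ − 1/R₂) → f = 16.29 cm (converging lens)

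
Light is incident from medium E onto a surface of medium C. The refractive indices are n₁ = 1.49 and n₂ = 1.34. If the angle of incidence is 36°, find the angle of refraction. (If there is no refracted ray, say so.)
sin θ₂ = (n₁/n₂)·sin θ₁ = 0.6536 → θ₂ = 40.81°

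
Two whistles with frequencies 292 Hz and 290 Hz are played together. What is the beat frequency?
2 Hz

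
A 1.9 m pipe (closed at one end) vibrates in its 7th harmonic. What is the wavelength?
λₙ = 4L/n = 1.086 m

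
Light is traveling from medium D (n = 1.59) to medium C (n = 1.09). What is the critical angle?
θc = arcsin(n₂/n₁) = 43.28°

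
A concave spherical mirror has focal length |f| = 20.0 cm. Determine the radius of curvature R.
R = 2|f| = 40 cm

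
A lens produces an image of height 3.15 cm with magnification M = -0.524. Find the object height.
ho = |hi|/|M| = 6.011 cm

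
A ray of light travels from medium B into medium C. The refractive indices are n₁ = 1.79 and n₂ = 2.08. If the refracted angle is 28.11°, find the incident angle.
sin θ₁ = (n₂/n₁)·sin θ₂ → θ₁ = 33.2°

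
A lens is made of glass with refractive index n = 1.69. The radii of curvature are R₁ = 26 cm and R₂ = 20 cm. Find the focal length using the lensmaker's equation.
1/f = (n − 1)(1/R₁ − 1/R₂) → f = -125.6 cm (diverging lens)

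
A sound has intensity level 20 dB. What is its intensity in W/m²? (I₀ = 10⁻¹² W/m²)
I = I₀·10^(β/10) = 1.00 × 10⁻¹⁰ W/m²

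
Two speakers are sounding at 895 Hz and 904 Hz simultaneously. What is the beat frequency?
9 Hz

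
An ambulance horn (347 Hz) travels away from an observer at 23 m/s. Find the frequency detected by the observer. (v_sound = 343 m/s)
f_obs = f·v/(v + v_s) = 325.2 Hz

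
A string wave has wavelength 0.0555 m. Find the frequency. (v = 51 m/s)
f = v/λ = 918.9 Hz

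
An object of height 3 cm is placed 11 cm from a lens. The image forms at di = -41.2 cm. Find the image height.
hi = (-di/do) × ho = 11.24 cm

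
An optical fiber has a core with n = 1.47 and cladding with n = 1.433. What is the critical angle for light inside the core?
θc = arcsin(n_cladding/n_core) = 77.12°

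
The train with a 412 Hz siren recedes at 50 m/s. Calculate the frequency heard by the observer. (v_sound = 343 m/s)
f_obs = f·v/(v + v_s) = 359.6 Hz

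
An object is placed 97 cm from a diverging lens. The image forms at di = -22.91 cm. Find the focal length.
1/f = 1/do + 1/di → f = -29.99 cm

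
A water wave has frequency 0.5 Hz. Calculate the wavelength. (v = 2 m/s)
λ = v/f = 4 m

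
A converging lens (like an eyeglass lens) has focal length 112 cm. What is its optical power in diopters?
P = 1/f = 0.8929 D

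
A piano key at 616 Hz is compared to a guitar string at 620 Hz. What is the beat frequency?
4 Hz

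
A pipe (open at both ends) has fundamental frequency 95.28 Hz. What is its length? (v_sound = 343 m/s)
L = v/(2f₁) = 1.8 m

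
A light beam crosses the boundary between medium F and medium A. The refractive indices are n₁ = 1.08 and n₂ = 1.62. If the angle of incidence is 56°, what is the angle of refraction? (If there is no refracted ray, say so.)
sin θ₂ = (n₁/n₂)·sin θ₁ = 0.5527 → θ₂ = 33.55°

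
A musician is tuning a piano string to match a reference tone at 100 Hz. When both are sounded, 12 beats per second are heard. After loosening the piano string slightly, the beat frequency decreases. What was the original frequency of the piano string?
112 Hz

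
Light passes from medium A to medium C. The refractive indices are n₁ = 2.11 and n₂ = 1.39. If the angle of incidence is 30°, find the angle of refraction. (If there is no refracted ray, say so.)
sin θ₂ = (n₁/n₂)·sin θ₁ = 0.759 → θ₂ = 49.38°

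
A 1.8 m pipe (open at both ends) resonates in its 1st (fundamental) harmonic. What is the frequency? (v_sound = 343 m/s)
fₙ = nv/(2L) = 95.28 Hz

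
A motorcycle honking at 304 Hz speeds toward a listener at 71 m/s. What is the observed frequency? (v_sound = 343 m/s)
f_obs = f·v/(v − v_s) = 383.4 Hz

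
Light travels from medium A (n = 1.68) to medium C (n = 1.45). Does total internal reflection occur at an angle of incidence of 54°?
θc = arcsin(n₂/n₁) = 59.67°; 54° < θc, so no — the ray refracts.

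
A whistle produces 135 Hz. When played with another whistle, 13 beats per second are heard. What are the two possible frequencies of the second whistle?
f₂ = 135 ± 13 Hz → 148 Hz or 122 Hz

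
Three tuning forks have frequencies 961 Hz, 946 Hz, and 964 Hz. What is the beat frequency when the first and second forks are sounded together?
15 Hz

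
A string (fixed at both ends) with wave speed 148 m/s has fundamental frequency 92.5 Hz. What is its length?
L = v/(2f₁) = 0.8 m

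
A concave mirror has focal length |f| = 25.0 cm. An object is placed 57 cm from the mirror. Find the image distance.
f = +25.0 cm (concave); 1/di = 1/f − 1/do → di = 44.53 cm (real image, in front of mirror)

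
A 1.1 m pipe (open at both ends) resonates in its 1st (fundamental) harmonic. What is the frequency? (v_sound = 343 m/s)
fₙ = nv/(2L) = 155.9 Hz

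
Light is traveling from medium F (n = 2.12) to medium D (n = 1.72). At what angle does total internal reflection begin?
θc = arcsin(n₂/n₁) = 54.23°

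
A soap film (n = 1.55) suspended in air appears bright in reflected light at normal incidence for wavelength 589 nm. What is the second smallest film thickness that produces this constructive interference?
2nt = (m − ½)λ with m = 2 → t = (m − ½)λ/(2n) = 285 nm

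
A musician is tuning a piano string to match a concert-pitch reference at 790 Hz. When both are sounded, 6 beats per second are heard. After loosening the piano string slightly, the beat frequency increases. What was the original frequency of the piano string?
784 Hz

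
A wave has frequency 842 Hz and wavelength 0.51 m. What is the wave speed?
v = fλ = 429.4 m/s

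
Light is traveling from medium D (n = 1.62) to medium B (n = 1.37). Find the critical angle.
θc = arcsin(n₂/n₁) = 57.74°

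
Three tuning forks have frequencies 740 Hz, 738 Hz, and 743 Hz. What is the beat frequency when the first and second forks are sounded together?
2 Hz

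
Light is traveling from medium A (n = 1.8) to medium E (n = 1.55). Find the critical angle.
θc = arcsin(n₂/n₁) = 59.44°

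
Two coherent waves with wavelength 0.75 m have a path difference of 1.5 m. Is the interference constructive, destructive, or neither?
constructive — path difference = 2λ, a whole number of wavelengths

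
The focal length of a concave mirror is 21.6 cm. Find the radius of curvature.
R = 2|f| = 43.2 cm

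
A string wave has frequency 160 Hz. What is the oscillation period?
T = 1/f = 0.00625 s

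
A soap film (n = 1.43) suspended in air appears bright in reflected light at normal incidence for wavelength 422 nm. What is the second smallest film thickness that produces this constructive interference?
2nt = (m − ½)λ with m = 2 → t = (m − ½)λ/(2n) = 221.3 nm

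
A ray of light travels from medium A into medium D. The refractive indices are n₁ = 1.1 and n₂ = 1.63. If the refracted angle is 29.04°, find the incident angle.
sin θ₁ = (n₂/n₁)·sin θ₂ → θ₁ = 46°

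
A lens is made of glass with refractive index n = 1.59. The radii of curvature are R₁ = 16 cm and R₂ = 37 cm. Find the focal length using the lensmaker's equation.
1/f = (n − 1)(1/R₁ − 1/R₂) → f = 47.78 cm (converging lens)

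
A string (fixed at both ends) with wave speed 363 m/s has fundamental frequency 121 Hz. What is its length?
L = v/(2f₁) = 1.5 m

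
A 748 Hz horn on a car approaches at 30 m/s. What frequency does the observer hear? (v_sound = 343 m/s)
f_obs = f·v/(v − v_s) = 819.7 Hz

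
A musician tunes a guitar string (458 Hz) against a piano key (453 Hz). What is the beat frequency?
5 Hz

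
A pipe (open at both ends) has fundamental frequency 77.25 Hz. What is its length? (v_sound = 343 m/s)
L = v/(2f₁) = 2.22 m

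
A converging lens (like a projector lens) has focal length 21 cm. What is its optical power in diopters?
P = 1/f = 4.762 D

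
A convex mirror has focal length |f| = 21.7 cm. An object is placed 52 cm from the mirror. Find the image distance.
f = −21.7 cm (convex); 1/di = 1/f − 1/do → di = -15.31 cm (virtual image, behind mirror)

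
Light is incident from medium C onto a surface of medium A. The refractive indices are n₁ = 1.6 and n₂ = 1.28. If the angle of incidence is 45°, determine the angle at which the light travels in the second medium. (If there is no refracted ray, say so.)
sin θ₂ = (n₁/n₂)·sin θ₁ = 0.8839 → θ₂ = 62.11°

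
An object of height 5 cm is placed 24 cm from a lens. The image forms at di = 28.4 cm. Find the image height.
hi = (-di/do) × ho = -5.917 cm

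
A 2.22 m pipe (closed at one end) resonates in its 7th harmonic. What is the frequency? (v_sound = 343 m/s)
fₙ = nv/(4L) = 270.4 Hz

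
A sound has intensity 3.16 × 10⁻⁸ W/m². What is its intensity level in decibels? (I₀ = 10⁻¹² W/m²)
β = 10·log₁₀(I/I₀) = 45 dB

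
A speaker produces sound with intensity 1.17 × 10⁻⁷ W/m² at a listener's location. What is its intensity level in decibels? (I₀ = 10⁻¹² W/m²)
β = 10·log₁₀(I/I₀) = 50.68 dB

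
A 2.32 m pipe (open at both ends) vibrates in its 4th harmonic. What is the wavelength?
λₙ = 2L/n = 1.16 m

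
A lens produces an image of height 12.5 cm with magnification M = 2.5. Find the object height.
ho = |hi|/|M| = 5 cm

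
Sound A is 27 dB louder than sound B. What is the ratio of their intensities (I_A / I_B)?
I_A/I_B = 10^(Δβ/10) = 501.2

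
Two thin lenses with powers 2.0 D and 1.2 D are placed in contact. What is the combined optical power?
P_total = P₁ + P₂ = 3.2 D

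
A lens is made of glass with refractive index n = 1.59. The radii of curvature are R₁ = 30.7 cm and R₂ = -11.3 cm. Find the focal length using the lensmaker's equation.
1/f = (n − 1)(1/R₁ − 1/R₂) → f = 14 cm (converging lens)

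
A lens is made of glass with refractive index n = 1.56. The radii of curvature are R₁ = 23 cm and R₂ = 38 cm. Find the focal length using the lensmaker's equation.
1/f = (n − 1)(1/R₁ − 1/R₂) → f = 104 cm (converging lens)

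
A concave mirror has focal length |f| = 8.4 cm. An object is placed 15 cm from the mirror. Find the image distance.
f = +8.4 cm (concave); 1/di = 1/f − 1/do → di = 19.09 cm (real image, in front of mirror)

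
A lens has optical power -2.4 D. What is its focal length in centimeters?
f = 1/P = -41.67 cm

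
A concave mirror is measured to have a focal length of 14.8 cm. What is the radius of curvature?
R = 2|f| = 29.6 cm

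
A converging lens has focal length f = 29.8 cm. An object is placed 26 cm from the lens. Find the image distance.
1/di = 1/f − 1/do → di = -203.9 cm (virtual image)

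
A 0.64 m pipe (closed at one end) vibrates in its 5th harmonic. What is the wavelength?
λₙ = 4L/n = 0.512 m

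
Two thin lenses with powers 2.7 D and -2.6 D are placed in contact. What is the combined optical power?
P_total = P₁ + P₂ = 0.1 D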